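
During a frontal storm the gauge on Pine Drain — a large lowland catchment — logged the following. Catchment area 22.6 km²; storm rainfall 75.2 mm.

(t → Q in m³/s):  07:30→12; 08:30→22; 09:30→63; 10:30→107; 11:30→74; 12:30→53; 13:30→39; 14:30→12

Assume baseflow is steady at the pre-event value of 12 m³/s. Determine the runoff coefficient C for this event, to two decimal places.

C ≈ 0.61

ΣQ_DR = 286.0 m³/s; V = ΣQ_DR·Δt = 1.030 × 10^6 m³.
Runoff depth d = V / A = 45.56 mm.
C = d / P = 45.56 / 75.2 = 0.61.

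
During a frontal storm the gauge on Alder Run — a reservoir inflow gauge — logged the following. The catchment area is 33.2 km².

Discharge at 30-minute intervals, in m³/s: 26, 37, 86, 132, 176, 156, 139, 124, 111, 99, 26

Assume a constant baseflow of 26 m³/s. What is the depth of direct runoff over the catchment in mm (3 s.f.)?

d ≈ 44.8 mm

Direct runoff: 0.0, 11.0, 60.0, 106.0, 150.0, 130.0, 113.0, 98.0, 85.0, 73.0, 0.0 m³/s; ΣQ_DR = 826.0 m³/s.
V = ΣQ_DR · Δt = 826.0 × 1800 s = 1.487 × 10^6 m³.
Over A = 33.2 km², depth = V / A = 44.8 mm.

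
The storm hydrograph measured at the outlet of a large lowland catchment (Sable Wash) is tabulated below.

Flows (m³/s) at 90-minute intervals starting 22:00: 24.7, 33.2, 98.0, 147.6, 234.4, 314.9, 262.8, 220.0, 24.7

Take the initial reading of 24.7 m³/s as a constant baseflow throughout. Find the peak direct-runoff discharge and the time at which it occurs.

Subtracting baseflow gives direct-runoff ordinates: 0.0, 8.5, 73.3, 122.9, 209.7, 290.2, 238.1, 195.3, 0.0 m³/s.
The maximum is 290.2 m³/s, occurring at the reading for t = 05:30.

Q_p = 290.2 m³/s at t = 05:30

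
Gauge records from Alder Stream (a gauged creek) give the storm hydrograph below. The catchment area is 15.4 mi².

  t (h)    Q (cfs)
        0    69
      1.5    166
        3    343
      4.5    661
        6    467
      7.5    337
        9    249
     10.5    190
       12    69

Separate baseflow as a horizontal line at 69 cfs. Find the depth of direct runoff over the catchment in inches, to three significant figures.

d ≈ 0.291 in

Direct runoff: 0.0, 97.0, 274.0, 592.0, 398.0, 268.0, 180.0, 121.0, 0.0 cfs; ΣQ_DR = 1930 cfs.
V = ΣQ_DR · Δt = 1930 × 5400 s = 1.042 × 10^7 ft³.
Over A = 15.4 mi², depth = V / A = 0.291 in.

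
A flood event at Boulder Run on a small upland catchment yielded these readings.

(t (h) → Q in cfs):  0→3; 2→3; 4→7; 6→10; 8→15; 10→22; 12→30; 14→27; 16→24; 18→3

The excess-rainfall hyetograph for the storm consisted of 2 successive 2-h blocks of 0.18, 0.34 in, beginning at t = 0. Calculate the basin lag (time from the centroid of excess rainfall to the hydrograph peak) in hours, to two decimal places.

t_L ≈ 9.69 h

Centroid of excess rainfall: t_c = Σ P_i·t̄_i / ΣP_i = 2.3077 h (block centres at 1, 3 h).
Hydrograph peak occurs at t = 12 h, so basin lag t_L = 12 − 2.3077 = 9.69 h.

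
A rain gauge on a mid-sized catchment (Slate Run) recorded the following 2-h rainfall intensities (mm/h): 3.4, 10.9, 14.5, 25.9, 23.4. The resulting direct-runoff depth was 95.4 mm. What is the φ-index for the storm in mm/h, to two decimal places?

Only the 4 blocks with intensity above φ contribute runoff: 10.9, 14.5, 25.9, 23.4 mm/h.
Σ(I−φ)·Δt = d  ⇒  (10.9+14.5+25.9+23.4 − 4φ)·2 = 95.4
φ = (74.70 − 95.4/2) / 4 = 6.75 mm/h.

φ ≈ 6.75 mm/h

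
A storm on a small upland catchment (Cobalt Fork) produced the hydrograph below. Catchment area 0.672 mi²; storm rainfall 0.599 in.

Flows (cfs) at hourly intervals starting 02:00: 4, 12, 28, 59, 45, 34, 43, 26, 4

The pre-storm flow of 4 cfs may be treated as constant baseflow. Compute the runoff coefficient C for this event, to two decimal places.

ΣQ_DR = 219.0 cfs; V = ΣQ_DR·Δt = 7.884 × 10^5 ft³.
Runoff depth d = V / A = 0.5050 in.
C = d / P = 0.5050 / 0.599 = 0.84.

C ≈ 0.84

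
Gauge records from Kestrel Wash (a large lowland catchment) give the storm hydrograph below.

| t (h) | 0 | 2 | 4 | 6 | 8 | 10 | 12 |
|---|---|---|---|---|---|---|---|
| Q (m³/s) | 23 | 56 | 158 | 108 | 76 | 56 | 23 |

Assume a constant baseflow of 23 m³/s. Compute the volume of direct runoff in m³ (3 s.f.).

Direct-runoff ordinates (Q − Q_b): 0.0, 33.0, 135.0, 85.0, 53.0, 33.0, 0.0 m³/s.
ΣQ_DR = 339.0 m³/s.
With Δt = 2 h = 7200 s, V = ΣQ_DR · Δt = 339.0 × 7200 = 2.44 × 10^6 m³.

V ≈ 2.44 × 10^6 m³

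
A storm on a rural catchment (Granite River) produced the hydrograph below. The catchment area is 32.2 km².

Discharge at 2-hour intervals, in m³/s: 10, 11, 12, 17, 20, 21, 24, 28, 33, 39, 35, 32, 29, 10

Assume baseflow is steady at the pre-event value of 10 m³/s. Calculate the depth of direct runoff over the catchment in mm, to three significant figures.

Direct runoff: 0.0, 1.0, 2.0, 7.0, 10.0, 11.0, 14.0, 18.0, 23.0, 29.0, 25.0, 22.0, 19.0, 0.0 m³/s; ΣQ_DR = 181.0 m³/s.
V = ΣQ_DR · Δt = 181.0 × 7200 s = 1.303 × 10^6 m³.
Over A = 32.2 km², depth = V / A = 40.5 mm.

d ≈ 40.5 mm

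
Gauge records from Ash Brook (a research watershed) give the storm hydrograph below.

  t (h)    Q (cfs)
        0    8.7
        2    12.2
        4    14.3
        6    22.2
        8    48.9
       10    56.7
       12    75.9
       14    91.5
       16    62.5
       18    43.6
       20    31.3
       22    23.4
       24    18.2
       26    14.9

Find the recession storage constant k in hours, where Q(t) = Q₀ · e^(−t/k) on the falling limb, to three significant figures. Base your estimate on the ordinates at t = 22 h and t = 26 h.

On the falling limb, Q drops from 23.4 to 14.9 cfs between t = 22 h and t = 26 h (Δt = 4 h).
k = −Δt / ln(Q₂/Q₁) = −4 / ln(14.9/23.4) = 8.86 h.

k ≈ 8.86 h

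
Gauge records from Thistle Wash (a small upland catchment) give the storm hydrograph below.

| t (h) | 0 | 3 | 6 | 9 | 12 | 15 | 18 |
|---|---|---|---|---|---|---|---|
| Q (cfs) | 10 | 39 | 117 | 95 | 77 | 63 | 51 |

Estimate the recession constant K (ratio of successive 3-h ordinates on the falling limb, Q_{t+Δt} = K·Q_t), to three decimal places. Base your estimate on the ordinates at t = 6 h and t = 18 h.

Using the recession-limb readings at t = 6 h and t = 18 h: Q falls from 117 to 51 cfs over 4 intervals.
K = (Q₂/Q₁)^(1/4) = (51/117)^(1/4) = 0.813.

K ≈ 0.813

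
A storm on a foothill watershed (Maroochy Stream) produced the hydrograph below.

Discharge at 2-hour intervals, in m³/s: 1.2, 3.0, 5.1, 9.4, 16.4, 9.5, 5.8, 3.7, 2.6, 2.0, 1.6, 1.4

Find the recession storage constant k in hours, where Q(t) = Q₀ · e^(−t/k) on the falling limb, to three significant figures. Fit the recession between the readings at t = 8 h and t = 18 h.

k ≈ 4.75 h

On the falling limb, Q drops from 16.4 to 2.0 m³/s between t = 8 h and t = 18 h (Δt = 10 h).
k = −Δt / ln(Q₂/Q₁) = −10 / ln(2.0/16.4) = 4.75 h.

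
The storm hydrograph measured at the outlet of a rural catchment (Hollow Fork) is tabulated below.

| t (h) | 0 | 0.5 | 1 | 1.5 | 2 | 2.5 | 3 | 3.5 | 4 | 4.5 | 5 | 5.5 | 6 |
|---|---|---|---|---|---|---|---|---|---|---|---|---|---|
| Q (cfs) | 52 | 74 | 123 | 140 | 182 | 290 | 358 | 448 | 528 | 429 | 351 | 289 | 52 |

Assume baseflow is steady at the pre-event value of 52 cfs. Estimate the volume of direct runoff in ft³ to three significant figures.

Direct-runoff ordinates (Q − Q_b): 0.0, 22.0, 71.0, 88.0, 130.0, 238.0, 306.0, 396.0, 476.0, 377.0, 299.0, 237.0, 0.0 cfs.
ΣQ_DR = 2640 cfs.
With Δt = 0.5 h = 1800 s, V = ΣQ_DR · Δt = 2640 × 1800 = 4.75 × 10^6 ft³.

V ≈ 4.75 × 10^6 ft³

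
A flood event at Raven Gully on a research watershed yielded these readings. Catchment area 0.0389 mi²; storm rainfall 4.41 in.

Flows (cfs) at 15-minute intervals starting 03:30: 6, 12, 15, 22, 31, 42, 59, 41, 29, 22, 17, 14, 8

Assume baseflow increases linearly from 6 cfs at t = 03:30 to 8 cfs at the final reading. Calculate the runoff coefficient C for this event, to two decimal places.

ΣQ_DR = 227.0 cfs; V = ΣQ_DR·Δt = 2.043 × 10^5 ft³.
Runoff depth d = V / A = 2.261 in.
C = d / P = 2.261 / 4.41 = 0.51.

C ≈ 0.51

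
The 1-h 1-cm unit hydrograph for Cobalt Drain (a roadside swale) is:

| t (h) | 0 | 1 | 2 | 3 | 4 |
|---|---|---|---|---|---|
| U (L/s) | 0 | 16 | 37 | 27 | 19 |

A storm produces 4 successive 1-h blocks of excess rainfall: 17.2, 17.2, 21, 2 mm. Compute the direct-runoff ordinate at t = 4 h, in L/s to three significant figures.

By discrete convolution, Q_j = Σ (P_i / 10 mm) · U_{j−i}.
At t = 4 h (j=4): Q = (17.2/10)·19 + (17.2/10)·27 + (21/10)·37 + (2/10)·16 = 160 L/s.

Q ≈ 160 L/s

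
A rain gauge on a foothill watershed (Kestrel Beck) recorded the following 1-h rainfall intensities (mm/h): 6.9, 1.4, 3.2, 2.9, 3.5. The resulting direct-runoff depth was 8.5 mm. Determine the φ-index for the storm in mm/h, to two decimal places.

φ ≈ 2.00 mm/h

Only the 4 blocks with intensity above φ contribute runoff: 6.9, 3.2, 2.9, 3.5 mm/h.
Σ(I−φ)·Δt = d  ⇒  (6.9+3.2+2.9+3.5 − 4φ)·1 = 8.5
φ = (16.50 − 8.5/1) / 4 = 2.00 mm/h.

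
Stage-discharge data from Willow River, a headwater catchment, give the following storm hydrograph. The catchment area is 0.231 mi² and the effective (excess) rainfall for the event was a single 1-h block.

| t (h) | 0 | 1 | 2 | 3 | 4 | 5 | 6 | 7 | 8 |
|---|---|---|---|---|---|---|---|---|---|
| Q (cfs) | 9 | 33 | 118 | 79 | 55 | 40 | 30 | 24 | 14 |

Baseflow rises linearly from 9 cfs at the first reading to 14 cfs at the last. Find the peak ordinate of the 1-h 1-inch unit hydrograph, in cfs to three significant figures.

Direct runoff: 0.00, 23.38, 107.75, 68.12, 43.50, 27.88, 17.25, 10.62, 0.00 cfs; ΣQ_DR = 298.5 cfs, peak = 107.75 cfs.
Runoff depth d = ΣQ_DR·Δt / A = 298.5 × 3600 / (0.231 mi²) = 2.002 in.
The 1-inch UH is the DRH scaled by (1 in)/d, so U_p = 107.75 × 1/2.002 = 53.8 cfs.

U_p ≈ 53.8 cfs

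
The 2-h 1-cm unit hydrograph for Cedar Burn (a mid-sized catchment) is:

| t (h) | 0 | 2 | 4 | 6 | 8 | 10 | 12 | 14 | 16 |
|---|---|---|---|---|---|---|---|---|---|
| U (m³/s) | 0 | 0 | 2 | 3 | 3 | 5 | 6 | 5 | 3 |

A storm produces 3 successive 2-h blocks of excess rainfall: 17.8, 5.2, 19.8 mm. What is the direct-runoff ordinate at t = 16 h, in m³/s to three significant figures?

By discrete convolution, Q_j = Σ (P_i / 10 mm) · U_{j−i}.
At t = 16 h (j=8): Q = (17.8/10)·3 + (5.2/10)·5 + (19.8/10)·6 = 19.8 m³/s.

Q ≈ 19.8 m³/s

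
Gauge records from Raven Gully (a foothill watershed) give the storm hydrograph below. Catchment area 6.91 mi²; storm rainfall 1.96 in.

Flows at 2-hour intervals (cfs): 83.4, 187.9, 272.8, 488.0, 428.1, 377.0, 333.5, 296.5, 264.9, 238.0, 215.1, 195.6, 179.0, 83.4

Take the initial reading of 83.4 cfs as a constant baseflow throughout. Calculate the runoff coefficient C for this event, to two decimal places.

C ≈ 0.57

ΣQ_DR = 2476 cfs; V = ΣQ_DR·Δt = 1.782 × 10^7 ft³.
Runoff depth d = V / A = 1.110 in.
C = d / P = 1.110 / 1.96 = 0.57.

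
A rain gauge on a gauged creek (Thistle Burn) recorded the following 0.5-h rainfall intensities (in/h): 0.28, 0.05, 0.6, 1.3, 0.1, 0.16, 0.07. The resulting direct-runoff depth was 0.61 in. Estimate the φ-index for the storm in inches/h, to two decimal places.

φ ≈ 0.34 in/h

Only the 2 blocks with intensity above φ contribute runoff: 0.6, 1.3 in/h.
Σ(I−φ)·Δt = d  ⇒  (0.6+1.3 − 2φ)·0.5 = 0.61
φ = (1.900 − 0.61/0.5) / 2 = 0.34 in/h.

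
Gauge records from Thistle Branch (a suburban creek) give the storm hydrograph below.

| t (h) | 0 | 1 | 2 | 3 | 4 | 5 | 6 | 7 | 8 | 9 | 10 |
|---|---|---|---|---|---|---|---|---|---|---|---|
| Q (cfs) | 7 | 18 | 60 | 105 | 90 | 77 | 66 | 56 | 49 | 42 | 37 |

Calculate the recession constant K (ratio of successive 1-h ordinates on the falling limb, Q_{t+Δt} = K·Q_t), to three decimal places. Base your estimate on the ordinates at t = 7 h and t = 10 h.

Using the recession-limb readings at t = 7 h and t = 10 h: Q falls from 56 to 37 cfs over 3 intervals.
K = (Q₂/Q₁)^(1/3) = (37/56)^(1/3) = 0.871.

K ≈ 0.871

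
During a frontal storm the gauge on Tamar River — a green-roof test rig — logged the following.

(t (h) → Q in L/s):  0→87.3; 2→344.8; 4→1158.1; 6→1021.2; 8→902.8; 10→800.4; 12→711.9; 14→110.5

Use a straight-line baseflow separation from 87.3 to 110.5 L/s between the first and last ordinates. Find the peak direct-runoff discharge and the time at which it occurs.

Subtracting baseflow gives direct-runoff ordinates: 0.00, 254.19, 1064.17, 923.96, 802.24, 696.53, 604.71, 0.00 L/s.
The maximum is 1064.17 L/s, occurring at the reading for t = 4 h.

Q_p = 1064.17 L/s at t = 4 h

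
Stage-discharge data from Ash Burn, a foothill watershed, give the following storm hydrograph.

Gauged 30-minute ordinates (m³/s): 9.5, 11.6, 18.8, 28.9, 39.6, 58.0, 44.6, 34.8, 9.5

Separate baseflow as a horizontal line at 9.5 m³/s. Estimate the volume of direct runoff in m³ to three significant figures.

V ≈ 3.06 × 10^5 m³

Direct-runoff ordinates (Q − Q_b): 0.0, 2.1, 9.3, 19.4, 30.1, 48.5, 35.1, 25.3, 0.0 m³/s.
ΣQ_DR = 169.8 m³/s.
With Δt = 0.5 h = 1800 s, V = ΣQ_DR · Δt = 169.8 × 1800 = 3.06 × 10^5 m³.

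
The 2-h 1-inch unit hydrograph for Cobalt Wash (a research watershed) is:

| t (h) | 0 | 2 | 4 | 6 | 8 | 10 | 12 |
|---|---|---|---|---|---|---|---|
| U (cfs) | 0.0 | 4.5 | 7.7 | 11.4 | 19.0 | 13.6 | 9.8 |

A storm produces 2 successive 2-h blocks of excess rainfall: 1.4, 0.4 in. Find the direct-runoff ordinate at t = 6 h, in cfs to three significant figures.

By discrete convolution, Q_j = Σ (P_i / 1 in) · U_{j−i}.
At t = 6 h (j=3): Q = (1.4/1)·11.4 + (0.4/1)·7.7 = 19.0 cfs.

Q ≈ 19.0 cfs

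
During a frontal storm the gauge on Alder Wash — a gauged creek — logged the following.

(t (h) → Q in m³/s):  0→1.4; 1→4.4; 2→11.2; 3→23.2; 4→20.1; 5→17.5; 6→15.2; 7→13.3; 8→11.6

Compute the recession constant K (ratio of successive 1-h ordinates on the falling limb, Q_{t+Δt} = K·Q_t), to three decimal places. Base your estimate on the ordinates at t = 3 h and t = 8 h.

Using the recession-limb readings at t = 3 h and t = 8 h: Q falls from 23.2 to 11.6 m³/s over 5 intervals.
K = (Q₂/Q₁)^(1/5) = (11.6/23.2)^(1/5) = 0.871.

K ≈ 0.871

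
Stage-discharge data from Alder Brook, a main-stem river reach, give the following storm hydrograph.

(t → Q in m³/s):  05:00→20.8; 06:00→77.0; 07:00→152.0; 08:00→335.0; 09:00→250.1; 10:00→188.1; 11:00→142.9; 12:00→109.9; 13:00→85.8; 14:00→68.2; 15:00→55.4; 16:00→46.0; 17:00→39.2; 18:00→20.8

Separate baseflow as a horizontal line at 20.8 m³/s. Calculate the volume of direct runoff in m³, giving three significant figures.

V ≈ 4.68 × 10^6 m³

Direct-runoff ordinates (Q − Q_b): 0.0, 56.2, 131.2, 314.2, 229.3, 167.3, 122.1, 89.1, 65.0, 47.4, 34.6, 25.2, 18.4, 0.0 m³/s.
ΣQ_DR = 1300 m³/s.
With Δt = 1 h = 3600 s, V = ΣQ_DR · Δt = 1300 × 3600 = 4.68 × 10^6 m³.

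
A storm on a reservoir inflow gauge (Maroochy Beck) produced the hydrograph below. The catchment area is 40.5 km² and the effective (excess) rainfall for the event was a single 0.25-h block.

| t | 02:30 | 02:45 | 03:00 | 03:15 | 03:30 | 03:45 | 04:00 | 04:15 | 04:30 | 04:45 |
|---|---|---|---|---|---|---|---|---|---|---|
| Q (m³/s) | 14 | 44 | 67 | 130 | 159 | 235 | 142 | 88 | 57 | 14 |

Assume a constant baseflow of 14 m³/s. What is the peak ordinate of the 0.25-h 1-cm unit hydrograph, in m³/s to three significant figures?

U_p ≈ 123 m³/s

Direct runoff: 0.0, 30.0, 53.0, 116.0, 145.0, 221.0, 128.0, 74.0, 43.0, 0.0 m³/s; ΣQ_DR = 810.0 m³/s, peak = 221.0 m³/s.
Runoff depth d = ΣQ_DR·Δt / A = 810.0 × 900 / (40.5 km²) = 18.00 mm.
The 1-cm UH is the DRH scaled by (10 mm)/d, so U_p = 221.0 × 10/18.00 = 123 m³/s.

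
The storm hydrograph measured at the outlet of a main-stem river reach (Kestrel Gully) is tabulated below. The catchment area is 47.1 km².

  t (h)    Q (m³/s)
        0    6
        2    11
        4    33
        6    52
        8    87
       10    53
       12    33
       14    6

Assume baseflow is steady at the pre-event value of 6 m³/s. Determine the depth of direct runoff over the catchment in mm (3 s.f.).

d ≈ 35.6 mm

Direct runoff: 0.0, 5.0, 27.0, 46.0, 81.0, 47.0, 27.0, 0.0 m³/s; ΣQ_DR = 233.0 m³/s.
V = ΣQ_DR · Δt = 233.0 × 7200 s = 1.678 × 10^6 m³.
Over A = 47.1 km², depth = V / A = 35.6 mm.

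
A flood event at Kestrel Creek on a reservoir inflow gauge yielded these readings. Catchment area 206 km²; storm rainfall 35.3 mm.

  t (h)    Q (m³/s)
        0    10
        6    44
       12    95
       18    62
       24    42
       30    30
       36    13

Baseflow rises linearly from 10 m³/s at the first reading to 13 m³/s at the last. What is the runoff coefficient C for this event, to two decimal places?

C ≈ 0.64

ΣQ_DR = 215.5 m³/s; V = ΣQ_DR·Δt = 4.655 × 10^6 m³.
Runoff depth d = V / A = 22.60 mm.
C = d / P = 22.60 / 35.3 = 0.64.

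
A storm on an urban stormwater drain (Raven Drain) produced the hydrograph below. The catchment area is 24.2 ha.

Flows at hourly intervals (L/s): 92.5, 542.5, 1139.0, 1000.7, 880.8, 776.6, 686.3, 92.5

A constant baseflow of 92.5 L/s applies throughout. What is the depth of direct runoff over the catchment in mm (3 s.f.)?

Direct runoff: 0.0, 450.0, 1046.5, 908.2, 788.3, 684.1, 593.8, 0.0 L/s; ΣQ_DR = 4471 L/s.
V = ΣQ_DR · Δt = 4471 × 3600 s = 1.610 × 10^7 L.
Over A = 24.2 ha, depth = V / A = 66.5 mm.

d ≈ 66.5 mm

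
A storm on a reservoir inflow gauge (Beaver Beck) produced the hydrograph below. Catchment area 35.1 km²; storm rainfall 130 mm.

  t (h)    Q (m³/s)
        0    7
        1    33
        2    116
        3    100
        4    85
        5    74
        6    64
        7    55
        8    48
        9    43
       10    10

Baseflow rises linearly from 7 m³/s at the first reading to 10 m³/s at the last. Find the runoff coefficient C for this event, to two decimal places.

C ≈ 0.43

ΣQ_DR = 541.5 m³/s; V = ΣQ_DR·Δt = 1.949 × 10^6 m³.
Runoff depth d = V / A = 55.54 mm.
C = d / P = 55.54 / 130 = 0.43.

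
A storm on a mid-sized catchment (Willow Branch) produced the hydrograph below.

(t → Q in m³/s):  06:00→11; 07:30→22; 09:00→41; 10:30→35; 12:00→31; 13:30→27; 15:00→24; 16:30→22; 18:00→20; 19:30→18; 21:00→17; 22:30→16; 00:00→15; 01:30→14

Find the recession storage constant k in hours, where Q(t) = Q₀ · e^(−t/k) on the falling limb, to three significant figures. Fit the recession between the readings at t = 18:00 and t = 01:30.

On the falling limb, Q drops from 20 to 14 m³/s between t = 18:00 and t = 01:30 (Δt = 7.5 h).
k = −Δt / ln(Q₂/Q₁) = −7.5 / ln(14/20) = 21.0 h.

k ≈ 21.0 h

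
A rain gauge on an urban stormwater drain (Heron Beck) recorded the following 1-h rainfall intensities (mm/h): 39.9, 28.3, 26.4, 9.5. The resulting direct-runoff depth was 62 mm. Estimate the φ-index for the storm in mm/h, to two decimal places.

φ ≈ 10.87 mm/h

Only the 3 blocks with intensity above φ contribute runoff: 39.9, 28.3, 26.4 mm/h.
Σ(I−φ)·Δt = d  ⇒  (39.9+28.3+26.4 − 3φ)·1 = 62
φ = (94.60 − 62/1) / 3 = 10.87 mm/h.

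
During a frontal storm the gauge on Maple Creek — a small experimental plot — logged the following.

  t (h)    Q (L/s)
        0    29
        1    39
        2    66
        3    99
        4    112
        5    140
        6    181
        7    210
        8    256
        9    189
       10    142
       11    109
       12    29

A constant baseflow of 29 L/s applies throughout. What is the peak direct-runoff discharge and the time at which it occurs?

Subtracting baseflow gives direct-runoff ordinates: 0.0, 10.0, 37.0, 70.0, 83.0, 111.0, 152.0, 181.0, 227.0, 160.0, 113.0, 80.0, 0.0 L/s.
The maximum is 227.0 L/s, occurring at the reading for t = 8 h.

Q_p = 227.0 L/s at t = 8 h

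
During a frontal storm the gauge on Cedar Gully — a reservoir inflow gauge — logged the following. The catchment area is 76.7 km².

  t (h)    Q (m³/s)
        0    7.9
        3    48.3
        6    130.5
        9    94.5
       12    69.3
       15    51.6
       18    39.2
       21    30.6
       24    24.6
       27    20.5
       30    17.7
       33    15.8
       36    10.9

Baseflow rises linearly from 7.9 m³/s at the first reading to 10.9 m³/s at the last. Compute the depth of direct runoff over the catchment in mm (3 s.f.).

Direct runoff: 0.00, 40.15, 122.10, 85.85, 60.40, 42.45, 29.80, 20.95, 14.70, 10.35, 7.30, 5.15, 0.00 m³/s; ΣQ_DR = 439.2 m³/s.
V = ΣQ_DR · Δt = 439.2 × 10800 s = 4.743 × 10^6 m³.
Over A = 76.7 km², depth = V / A = 61.8 mm.

d ≈ 61.8 mm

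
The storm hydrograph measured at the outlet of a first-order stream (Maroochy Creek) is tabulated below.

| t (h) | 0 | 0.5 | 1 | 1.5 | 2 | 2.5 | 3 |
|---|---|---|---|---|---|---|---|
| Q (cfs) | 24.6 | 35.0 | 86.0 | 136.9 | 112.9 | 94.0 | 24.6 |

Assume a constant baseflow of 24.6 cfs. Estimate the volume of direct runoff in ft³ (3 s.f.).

V ≈ 6.15 × 10^5 ft³

Direct-runoff ordinates (Q − Q_b): 0.0, 10.4, 61.4, 112.3, 88.3, 69.4, 0.0 cfs.
ΣQ_DR = 341.8 cfs.
With Δt = 0.5 h = 1800 s, V = ΣQ_DR · Δt = 341.8 × 1800 = 6.15 × 10^5 ft³.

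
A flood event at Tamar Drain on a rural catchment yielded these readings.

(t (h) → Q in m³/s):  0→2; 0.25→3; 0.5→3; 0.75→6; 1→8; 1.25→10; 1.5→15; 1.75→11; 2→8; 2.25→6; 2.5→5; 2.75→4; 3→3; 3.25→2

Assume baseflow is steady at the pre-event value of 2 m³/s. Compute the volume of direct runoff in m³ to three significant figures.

V ≈ 52200 m³

Direct-runoff ordinates (Q − Q_b): 0.0, 1.0, 1.0, 4.0, 6.0, 8.0, 13.0, 9.0, 6.0, 4.0, 3.0, 2.0, 1.0, 0.0 m³/s.
ΣQ_DR = 58.00 m³/s.
With Δt = 0.25 h = 900 s, V = ΣQ_DR · Δt = 58.00 × 900 = 52200 m³.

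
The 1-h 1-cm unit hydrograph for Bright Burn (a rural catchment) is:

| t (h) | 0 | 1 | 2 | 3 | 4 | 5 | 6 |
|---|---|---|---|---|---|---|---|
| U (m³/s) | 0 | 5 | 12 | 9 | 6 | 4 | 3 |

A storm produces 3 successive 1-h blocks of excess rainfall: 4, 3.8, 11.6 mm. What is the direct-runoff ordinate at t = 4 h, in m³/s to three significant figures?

Q ≈ 19.7 m³/s

By discrete convolution, Q_j = Σ (P_i / 10 mm) · U_{j−i}.
At t = 4 h (j=4): Q = (4/10)·6 + (3.8/10)·9 + (11.6/10)·12 = 19.7 m³/s.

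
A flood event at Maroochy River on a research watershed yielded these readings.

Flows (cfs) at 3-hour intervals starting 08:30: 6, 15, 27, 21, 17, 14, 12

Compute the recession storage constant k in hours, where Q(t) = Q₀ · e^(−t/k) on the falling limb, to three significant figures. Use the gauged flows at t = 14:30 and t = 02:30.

On the falling limb, Q drops from 27 to 12 cfs between t = 14:30 and t = 02:30 (Δt = 12 h).
k = −Δt / ln(Q₂/Q₁) = −12 / ln(12/27) = 14.8 h.

k ≈ 14.8 h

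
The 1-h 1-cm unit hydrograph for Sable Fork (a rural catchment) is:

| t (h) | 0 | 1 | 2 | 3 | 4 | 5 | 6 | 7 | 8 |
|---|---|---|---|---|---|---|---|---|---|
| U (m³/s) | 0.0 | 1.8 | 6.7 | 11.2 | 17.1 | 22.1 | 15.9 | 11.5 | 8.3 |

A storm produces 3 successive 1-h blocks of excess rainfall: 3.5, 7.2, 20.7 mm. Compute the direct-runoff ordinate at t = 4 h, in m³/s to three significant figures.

By discrete convolution, Q_j = Σ (P_i / 10 mm) · U_{j−i}.
At t = 4 h (j=4): Q = (3.5/10)·17.1 + (7.2/10)·11.2 + (20.7/10)·6.7 = 27.9 m³/s.

Q ≈ 27.9 m³/s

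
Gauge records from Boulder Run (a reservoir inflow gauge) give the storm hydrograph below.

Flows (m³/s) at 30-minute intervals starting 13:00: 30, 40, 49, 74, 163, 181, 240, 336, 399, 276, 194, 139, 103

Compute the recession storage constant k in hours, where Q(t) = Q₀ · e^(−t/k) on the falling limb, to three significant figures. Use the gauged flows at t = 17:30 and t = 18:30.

On the falling limb, Q drops from 276 to 139 m³/s between t = 17:30 and t = 18:30 (Δt = 1 h).
k = −Δt / ln(Q₂/Q₁) = −1 / ln(139/276) = 1.46 h.

k ≈ 1.46 h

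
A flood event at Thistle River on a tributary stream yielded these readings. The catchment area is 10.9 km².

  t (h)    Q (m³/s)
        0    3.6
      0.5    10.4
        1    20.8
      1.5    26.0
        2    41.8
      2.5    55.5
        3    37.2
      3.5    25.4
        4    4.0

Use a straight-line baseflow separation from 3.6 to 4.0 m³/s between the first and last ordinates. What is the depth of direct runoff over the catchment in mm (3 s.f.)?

d ≈ 31.5 mm

Direct runoff: 0.00, 6.75, 17.10, 22.25, 38.00, 51.65, 33.30, 21.45, 0.00 m³/s; ΣQ_DR = 190.5 m³/s.
V = ΣQ_DR · Δt = 190.5 × 1800 s = 3.429 × 10^5 m³.
Over A = 10.9 km², depth = V / A = 31.5 mm.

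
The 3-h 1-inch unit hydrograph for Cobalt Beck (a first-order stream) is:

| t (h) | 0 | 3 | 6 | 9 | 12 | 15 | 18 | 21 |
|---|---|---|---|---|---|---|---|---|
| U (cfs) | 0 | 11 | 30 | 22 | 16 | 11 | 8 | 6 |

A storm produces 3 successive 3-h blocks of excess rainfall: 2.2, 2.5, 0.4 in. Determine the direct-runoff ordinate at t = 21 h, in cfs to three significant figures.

By discrete convolution, Q_j = Σ (P_i / 1 in) · U_{j−i}.
At t = 21 h (j=7): Q = (2.2/1)·6 + (2.5/1)·8 + (0.4/1)·11 = 37.6 cfs.

Q ≈ 37.6 cfs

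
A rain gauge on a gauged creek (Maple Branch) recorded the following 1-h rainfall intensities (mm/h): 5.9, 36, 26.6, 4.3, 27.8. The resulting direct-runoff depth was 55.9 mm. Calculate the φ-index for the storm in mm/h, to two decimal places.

φ ≈ 11.50 mm/h

Only the 3 blocks with intensity above φ contribute runoff: 36, 26.6, 27.8 mm/h.
Σ(I−φ)·Δt = d  ⇒  (36+26.6+27.8 − 3φ)·1 = 55.9
φ = (90.40 − 55.9/1) / 3 = 11.50 mm/h.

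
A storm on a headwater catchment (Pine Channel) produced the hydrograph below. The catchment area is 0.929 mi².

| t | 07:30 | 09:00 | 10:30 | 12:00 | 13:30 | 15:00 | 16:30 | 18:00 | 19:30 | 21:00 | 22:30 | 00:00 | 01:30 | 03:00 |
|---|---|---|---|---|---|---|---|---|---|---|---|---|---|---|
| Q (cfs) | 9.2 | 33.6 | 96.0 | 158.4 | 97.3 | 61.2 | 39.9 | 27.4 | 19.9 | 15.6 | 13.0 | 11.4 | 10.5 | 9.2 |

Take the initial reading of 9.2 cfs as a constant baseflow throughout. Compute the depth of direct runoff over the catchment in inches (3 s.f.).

Direct runoff: 0.0, 24.4, 86.8, 149.2, 88.1, 52.0, 30.7, 18.2, 10.7, 6.4, 3.8, 2.2, 1.3, 0.0 cfs; ΣQ_DR = 473.8 cfs.
V = ΣQ_DR · Δt = 473.8 × 5400 s = 2.559 × 10^6 ft³.
Over A = 0.929 mi², depth = V / A = 1.19 in.

d ≈ 1.19 in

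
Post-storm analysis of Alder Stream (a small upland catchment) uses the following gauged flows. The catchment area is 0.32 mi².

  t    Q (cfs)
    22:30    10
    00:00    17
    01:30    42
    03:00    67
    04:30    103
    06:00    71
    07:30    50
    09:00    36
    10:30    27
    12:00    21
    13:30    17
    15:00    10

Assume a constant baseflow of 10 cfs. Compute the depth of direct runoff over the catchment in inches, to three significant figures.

Direct runoff: 0.0, 7.0, 32.0, 57.0, 93.0, 61.0, 40.0, 26.0, 17.0, 11.0, 7.0, 0.0 cfs; ΣQ_DR = 351.0 cfs.
V = ΣQ_DR · Δt = 351.0 × 5400 s = 1.895 × 10^6 ft³.
Over A = 0.32 mi², depth = V / A = 2.55 in.

d ≈ 2.55 in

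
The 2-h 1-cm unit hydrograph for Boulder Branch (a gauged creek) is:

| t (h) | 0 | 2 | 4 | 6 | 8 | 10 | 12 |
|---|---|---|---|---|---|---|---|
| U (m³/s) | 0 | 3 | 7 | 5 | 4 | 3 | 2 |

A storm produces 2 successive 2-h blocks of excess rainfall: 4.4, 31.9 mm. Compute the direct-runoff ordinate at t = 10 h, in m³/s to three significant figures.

Q ≈ 14.1 m³/s

By discrete convolution, Q_j = Σ (P_i / 10 mm) · U_{j−i}.
At t = 10 h (j=5): Q = (4.4/10)·3 + (31.9/10)·4 = 14.1 m³/s.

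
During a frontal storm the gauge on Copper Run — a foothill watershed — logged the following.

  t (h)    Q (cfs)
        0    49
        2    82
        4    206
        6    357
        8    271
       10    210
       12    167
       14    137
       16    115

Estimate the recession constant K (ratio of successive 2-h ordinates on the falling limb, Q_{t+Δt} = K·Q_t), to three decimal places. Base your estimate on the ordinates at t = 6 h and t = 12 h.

K ≈ 0.776

Using the recession-limb readings at t = 6 h and t = 12 h: Q falls from 357 to 167 cfs over 3 intervals.
K = (Q₂/Q₁)^(1/3) = (167/357)^(1/3) = 0.776.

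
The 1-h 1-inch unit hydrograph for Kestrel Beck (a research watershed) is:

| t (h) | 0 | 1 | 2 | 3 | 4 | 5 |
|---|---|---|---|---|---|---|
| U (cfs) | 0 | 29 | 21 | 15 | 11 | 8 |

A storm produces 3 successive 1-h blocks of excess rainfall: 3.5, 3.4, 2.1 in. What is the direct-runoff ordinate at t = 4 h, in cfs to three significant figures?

By discrete convolution, Q_j = Σ (P_i / 1 in) · U_{j−i}.
At t = 4 h (j=4): Q = (3.5/1)·11 + (3.4/1)·15 + (2.1/1)·21 = 134 cfs.

Q ≈ 134 cfs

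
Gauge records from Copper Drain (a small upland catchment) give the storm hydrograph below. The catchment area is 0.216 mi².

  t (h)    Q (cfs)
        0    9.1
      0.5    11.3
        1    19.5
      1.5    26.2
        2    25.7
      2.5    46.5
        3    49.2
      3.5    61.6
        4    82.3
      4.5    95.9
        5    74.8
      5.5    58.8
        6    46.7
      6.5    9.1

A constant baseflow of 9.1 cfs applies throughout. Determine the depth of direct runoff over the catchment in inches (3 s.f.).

d ≈ 1.76 in

Direct runoff: 0.0, 2.2, 10.4, 17.1, 16.6, 37.4, 40.1, 52.5, 73.2, 86.8, 65.7, 49.7, 37.6, 0.0 cfs; ΣQ_DR = 489.3 cfs.
V = ΣQ_DR · Δt = 489.3 × 1800 s = 8.807 × 10^5 ft³.
Over A = 0.216 mi², depth = V / A = 1.76 in.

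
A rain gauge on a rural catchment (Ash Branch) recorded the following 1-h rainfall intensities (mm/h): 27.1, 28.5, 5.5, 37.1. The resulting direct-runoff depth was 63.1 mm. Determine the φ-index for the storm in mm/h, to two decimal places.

φ ≈ 9.87 mm/h

Only the 3 blocks with intensity above φ contribute runoff: 27.1, 28.5, 37.1 mm/h.
Σ(I−φ)·Δt = d  ⇒  (27.1+28.5+37.1 − 3φ)·1 = 63.1
φ = (92.70 − 63.1/1) / 3 = 9.87 mm/h.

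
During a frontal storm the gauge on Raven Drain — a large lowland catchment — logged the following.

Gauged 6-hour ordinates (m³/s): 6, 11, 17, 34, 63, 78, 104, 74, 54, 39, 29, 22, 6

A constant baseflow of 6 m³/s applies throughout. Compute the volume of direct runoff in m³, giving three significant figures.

Direct-runoff ordinates (Q − Q_b): 0.0, 5.0, 11.0, 28.0, 57.0, 72.0, 98.0, 68.0, 48.0, 33.0, 23.0, 16.0, 0.0 m³/s.
ΣQ_DR = 459.0 m³/s.
With Δt = 6 h = 21600 s, V = ΣQ_DR · Δt = 459.0 × 21600 = 9.91 × 10^6 m³.

V ≈ 9.91 × 10^6 m³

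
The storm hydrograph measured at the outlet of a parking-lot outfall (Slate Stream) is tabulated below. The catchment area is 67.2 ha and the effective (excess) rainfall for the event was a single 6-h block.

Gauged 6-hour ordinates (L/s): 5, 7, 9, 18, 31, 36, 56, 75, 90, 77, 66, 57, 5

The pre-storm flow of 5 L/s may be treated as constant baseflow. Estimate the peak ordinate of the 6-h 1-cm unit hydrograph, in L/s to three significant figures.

U_p ≈ 56.6 L/s

Direct runoff: 0.0, 2.0, 4.0, 13.0, 26.0, 31.0, 51.0, 70.0, 85.0, 72.0, 61.0, 52.0, 0.0 L/s; ΣQ_DR = 467.0 L/s, peak = 85.0 L/s.
Runoff depth d = ΣQ_DR·Δt / A = 467.0 × 21600 / (67.2 ha) = 15.01 mm.
The 1-cm UH is the DRH scaled by (10 mm)/d, so U_p = 85.0 × 10/15.01 = 56.6 L/s.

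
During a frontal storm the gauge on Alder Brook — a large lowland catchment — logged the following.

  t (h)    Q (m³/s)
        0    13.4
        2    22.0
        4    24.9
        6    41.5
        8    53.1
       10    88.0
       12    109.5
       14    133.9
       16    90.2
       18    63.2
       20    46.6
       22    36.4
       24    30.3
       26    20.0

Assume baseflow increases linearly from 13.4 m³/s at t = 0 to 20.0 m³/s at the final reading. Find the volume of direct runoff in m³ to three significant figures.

V ≈ 3.88 × 10^6 m³

Direct-runoff ordinates (Q − Q_b): 0.00, 8.09, 10.48, 26.58, 37.67, 72.06, 93.05, 116.95, 72.74, 45.23, 28.12, 17.42, 10.81, 0.00 m³/s.
ΣQ_DR = 539.2 m³/s.
With Δt = 2 h = 7200 s, V = ΣQ_DR · Δt = 539.2 × 7200 = 3.88 × 10^6 m³.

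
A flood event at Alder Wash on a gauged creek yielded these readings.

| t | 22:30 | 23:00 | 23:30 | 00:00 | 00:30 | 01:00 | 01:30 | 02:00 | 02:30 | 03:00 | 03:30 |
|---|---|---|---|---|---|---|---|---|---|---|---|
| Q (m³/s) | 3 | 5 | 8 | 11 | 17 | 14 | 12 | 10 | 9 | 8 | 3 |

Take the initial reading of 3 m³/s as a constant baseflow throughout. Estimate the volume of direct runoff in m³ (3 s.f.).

Direct-runoff ordinates (Q − Q_b): 0.0, 2.0, 5.0, 8.0, 14.0, 11.0, 9.0, 7.0, 6.0, 5.0, 0.0 m³/s.
ΣQ_DR = 67.00 m³/s.
With Δt = 0.5 h = 1800 s, V = ΣQ_DR · Δt = 67.00 × 1800 = 1.21 × 10^5 m³.

V ≈ 1.21 × 10^5 m³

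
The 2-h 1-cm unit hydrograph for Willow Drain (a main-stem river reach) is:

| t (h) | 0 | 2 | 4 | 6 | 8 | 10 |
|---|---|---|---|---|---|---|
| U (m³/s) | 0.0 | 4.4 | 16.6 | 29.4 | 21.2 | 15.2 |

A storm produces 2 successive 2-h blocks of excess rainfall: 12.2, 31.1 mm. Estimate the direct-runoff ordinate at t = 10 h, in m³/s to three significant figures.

By discrete convolution, Q_j = Σ (P_i / 10 mm) · U_{j−i}.
At t = 10 h (j=5): Q = (12.2/10)·15.2 + (31.1/10)·21.2 = 84.5 m³/s.

Q ≈ 84.5 m³/s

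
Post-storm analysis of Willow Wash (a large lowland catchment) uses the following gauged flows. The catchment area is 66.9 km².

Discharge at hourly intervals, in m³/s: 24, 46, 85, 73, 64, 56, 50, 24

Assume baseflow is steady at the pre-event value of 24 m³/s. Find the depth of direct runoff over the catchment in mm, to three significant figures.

d ≈ 12.4 mm

Direct runoff: 0.0, 22.0, 61.0, 49.0, 40.0, 32.0, 26.0, 0.0 m³/s; ΣQ_DR = 230.0 m³/s.
V = ΣQ_DR · Δt = 230.0 × 3600 s = 8.280 × 10^5 m³.
Over A = 66.9 km², depth = V / A = 12.4 mm.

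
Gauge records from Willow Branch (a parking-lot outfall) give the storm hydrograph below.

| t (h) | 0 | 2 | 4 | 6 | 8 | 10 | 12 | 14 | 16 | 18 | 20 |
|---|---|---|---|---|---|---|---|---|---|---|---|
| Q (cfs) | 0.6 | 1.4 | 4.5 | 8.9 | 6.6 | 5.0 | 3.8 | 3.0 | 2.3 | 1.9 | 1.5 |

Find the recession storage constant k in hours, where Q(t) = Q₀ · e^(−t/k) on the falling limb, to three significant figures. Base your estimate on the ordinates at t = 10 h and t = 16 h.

k ≈ 7.73 h

On the falling limb, Q drops from 5.0 to 2.3 cfs between t = 10 h and t = 16 h (Δt = 6 h).
k = −Δt / ln(Q₂/Q₁) = −6 / ln(2.3/5.0) = 7.73 h.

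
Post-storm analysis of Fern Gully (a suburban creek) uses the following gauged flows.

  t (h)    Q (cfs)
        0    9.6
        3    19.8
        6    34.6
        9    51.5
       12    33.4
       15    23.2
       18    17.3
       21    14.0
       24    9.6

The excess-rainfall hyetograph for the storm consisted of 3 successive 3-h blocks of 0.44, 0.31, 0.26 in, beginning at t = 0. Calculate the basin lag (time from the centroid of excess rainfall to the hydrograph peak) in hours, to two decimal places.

t_L ≈ 5.03 h

Centroid of excess rainfall: t_c = Σ P_i·t̄_i / ΣP_i = 3.9653 h (block centres at 1.5, 4.5, 7.5 h).
Hydrograph peak occurs at t = 9 h, so basin lag t_L = 9 − 3.9653 = 5.03 h.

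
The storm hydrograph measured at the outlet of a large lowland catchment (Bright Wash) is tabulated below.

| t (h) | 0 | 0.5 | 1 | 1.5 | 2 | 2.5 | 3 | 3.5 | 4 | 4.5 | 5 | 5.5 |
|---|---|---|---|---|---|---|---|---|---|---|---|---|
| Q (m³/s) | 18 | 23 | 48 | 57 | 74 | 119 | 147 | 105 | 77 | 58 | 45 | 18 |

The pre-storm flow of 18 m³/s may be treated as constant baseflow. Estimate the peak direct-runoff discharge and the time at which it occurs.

Subtracting baseflow gives direct-runoff ordinates: 0.0, 5.0, 30.0, 39.0, 56.0, 101.0, 129.0, 87.0, 59.0, 40.0, 27.0, 0.0 m³/s.
The maximum is 129.0 m³/s, occurring at the reading for t = 3 h.

Q_p = 129.0 m³/s at t = 3 h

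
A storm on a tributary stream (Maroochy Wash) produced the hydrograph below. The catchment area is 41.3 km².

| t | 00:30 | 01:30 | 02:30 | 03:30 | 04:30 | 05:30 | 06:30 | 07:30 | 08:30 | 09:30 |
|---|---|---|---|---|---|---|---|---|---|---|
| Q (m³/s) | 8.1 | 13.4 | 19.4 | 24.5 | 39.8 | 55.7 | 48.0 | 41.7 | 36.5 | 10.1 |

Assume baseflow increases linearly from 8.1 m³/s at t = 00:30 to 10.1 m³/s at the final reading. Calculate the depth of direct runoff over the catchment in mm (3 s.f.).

d ≈ 18.0 mm

Direct runoff: 0.00, 5.08, 10.86, 15.73, 30.81, 46.49, 38.57, 32.04, 26.62, 0.00 m³/s; ΣQ_DR = 206.2 m³/s.
V = ΣQ_DR · Δt = 206.2 × 3600 s = 7.423 × 10^5 m³.
Over A = 41.3 km², depth = V / A = 18.0 mm.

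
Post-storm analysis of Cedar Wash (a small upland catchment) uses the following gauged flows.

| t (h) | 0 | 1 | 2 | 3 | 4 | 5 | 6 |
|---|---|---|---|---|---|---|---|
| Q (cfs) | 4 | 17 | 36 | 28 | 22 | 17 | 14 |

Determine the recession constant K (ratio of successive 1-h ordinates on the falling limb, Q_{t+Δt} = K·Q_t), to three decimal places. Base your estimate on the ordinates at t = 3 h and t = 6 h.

K ≈ 0.794

Using the recession-limb readings at t = 3 h and t = 6 h: Q falls from 28 to 14 cfs over 3 intervals.
K = (Q₂/Q₁)^(1/3) = (14/28)^(1/3) = 0.794.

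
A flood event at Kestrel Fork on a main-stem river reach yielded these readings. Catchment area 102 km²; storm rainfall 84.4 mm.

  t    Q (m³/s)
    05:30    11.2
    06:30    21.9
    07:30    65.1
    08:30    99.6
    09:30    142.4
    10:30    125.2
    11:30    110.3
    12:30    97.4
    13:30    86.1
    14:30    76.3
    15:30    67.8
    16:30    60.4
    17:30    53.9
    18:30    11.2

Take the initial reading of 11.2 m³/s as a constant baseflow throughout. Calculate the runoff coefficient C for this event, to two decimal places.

C ≈ 0.36

ΣQ_DR = 872.0 m³/s; V = ΣQ_DR·Δt = 3.139 × 10^6 m³.
Runoff depth d = V / A = 30.78 mm.
C = d / P = 30.78 / 84.4 = 0.36.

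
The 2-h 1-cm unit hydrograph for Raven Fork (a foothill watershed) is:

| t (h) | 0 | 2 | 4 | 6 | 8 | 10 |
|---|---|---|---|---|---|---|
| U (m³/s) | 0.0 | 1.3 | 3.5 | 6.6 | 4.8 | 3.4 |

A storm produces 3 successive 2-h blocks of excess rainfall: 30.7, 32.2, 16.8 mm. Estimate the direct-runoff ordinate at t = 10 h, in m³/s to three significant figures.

By discrete convolution, Q_j = Σ (P_i / 10 mm) · U_{j−i}.
At t = 10 h (j=5): Q = (30.7/10)·3.4 + (32.2/10)·4.8 + (16.8/10)·6.6 = 37.0 m³/s.

Q ≈ 37.0 m³/s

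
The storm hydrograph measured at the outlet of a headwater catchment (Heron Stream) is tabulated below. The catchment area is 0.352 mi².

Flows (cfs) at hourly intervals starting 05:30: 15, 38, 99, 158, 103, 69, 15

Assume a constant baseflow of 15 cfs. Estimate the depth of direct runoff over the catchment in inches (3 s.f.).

Direct runoff: 0.0, 23.0, 84.0, 143.0, 88.0, 54.0, 0.0 cfs; ΣQ_DR = 392.0 cfs.
V = ΣQ_DR · Δt = 392.0 × 3600 s = 1.411 × 10^6 ft³.
Over A = 0.352 mi², depth = V / A = 1.73 in.

d ≈ 1.73 in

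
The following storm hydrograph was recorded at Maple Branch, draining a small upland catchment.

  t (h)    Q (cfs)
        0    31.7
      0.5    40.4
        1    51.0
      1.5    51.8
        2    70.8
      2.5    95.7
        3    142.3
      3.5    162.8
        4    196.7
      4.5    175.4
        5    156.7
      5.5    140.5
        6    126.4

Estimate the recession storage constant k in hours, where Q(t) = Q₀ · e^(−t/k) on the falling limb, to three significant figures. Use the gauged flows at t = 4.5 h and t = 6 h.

k ≈ 4.58 h

On the falling limb, Q drops from 175.4 to 126.4 cfs between t = 4.5 h and t = 6 h (Δt = 1.5 h).
k = −Δt / ln(Q₂/Q₁) = −1.5 / ln(126.4/175.4) = 4.58 h.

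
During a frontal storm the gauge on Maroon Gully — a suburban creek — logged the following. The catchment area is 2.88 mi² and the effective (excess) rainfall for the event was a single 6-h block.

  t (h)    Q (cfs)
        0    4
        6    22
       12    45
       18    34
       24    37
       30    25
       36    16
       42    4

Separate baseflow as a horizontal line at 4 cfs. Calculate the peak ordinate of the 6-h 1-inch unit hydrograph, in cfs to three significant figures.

Direct runoff: 0.0, 18.0, 41.0, 30.0, 33.0, 21.0, 12.0, 0.0 cfs; ΣQ_DR = 155.0 cfs, peak = 41.0 cfs.
Runoff depth d = ΣQ_DR·Δt / A = 155.0 × 21600 / (2.88 mi²) = 0.5004 in.
The 1-inch UH is the DRH scaled by (1 in)/d, so U_p = 41.0 × 1/0.5004 = 81.9 cfs.

U_p ≈ 81.9 cfs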